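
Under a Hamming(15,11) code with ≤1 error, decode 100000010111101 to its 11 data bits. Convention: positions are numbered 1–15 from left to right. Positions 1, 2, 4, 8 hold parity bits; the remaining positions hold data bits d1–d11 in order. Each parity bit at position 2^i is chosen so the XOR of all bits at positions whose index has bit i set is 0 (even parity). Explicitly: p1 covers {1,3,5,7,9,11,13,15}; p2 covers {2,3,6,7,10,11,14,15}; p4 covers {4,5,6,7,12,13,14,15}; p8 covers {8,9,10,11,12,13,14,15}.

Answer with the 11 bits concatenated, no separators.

s1 (pos 1,3,5,7,9,11,13,15): 1⊕0⊕0⊕0⊕0⊕1⊕1⊕1 = 0
s2 (pos 2,3,6,7,10,11,14,15): 0⊕0⊕0⊕0⊕1⊕1⊕0⊕1 = 1
s4 (pos 4,5,6,7,12,13,14,15): 0⊕0⊕0⊕0⊕1⊕1⊕0⊕1 = 1
s8 (pos 8,9,10,11,12,13,14,15): 1⊕0⊕1⊕1⊕1⊕1⊕0⊕1 = 0
Syndrome s8…s1 = 0110 → error at position 6.
Flip position 6: 100000010111101 → 100001010111101
Read data bits from positions 3,5,6,7,9,10,11,12,13,14,15: 00100111101

00100111101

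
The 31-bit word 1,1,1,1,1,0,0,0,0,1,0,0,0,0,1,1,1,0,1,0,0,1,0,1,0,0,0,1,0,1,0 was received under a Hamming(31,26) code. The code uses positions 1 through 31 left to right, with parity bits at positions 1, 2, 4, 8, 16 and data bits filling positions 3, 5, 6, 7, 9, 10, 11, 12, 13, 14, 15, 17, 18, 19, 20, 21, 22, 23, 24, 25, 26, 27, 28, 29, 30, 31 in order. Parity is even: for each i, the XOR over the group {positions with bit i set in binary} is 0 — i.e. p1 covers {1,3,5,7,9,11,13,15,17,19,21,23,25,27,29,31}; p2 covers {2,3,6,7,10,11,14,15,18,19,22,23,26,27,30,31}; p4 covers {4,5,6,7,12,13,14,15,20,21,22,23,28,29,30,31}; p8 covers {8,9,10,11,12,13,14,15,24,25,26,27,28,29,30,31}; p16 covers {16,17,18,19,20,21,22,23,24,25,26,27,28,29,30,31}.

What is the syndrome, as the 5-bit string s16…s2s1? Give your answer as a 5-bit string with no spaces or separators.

11010

s1 (pos 1,3,5,7,9,11,13,15,17,19,21,23,25,27,29,31): 1⊕1⊕1⊕0⊕0⊕0⊕0⊕1⊕1⊕1⊕0⊕0⊕0⊕0⊕0⊕0 = 0
s2 (pos 2,3,6,7,10,11,14,15,18,19,22,23,26,27,30,31): 1⊕1⊕0⊕0⊕1⊕0⊕0⊕1⊕0⊕1⊕1⊕0⊕0⊕0⊕1⊕0 = 1
s4 (pos 4,5,6,7,12,13,14,15,20,21,22,23,28,29,30,31): 1⊕1⊕0⊕0⊕0⊕0⊕0⊕1⊕0⊕0⊕1⊕0⊕1⊕0⊕1⊕0 = 0
s8 (pos 8,9,10,11,12,13,14,15,24,25,26,27,28,29,30,31): 0⊕0⊕1⊕0⊕0⊕0⊕0⊕1⊕1⊕0⊕0⊕0⊕1⊕0⊕1⊕0 = 1
s16 (pos 16,17,18,19,20,21,22,23,24,25,26,27,28,29,30,31): 1⊕1⊕0⊕1⊕0⊕0⊕1⊕0⊕1⊕0⊕0⊕0⊕1⊕0⊕1⊕0 = 1
Syndrome s16…s1 = 11010 → error at position 26.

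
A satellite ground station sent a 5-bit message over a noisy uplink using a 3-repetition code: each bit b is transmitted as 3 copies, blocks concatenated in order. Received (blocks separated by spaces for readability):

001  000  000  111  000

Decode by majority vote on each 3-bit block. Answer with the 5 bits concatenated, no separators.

00010

Block 1 (001): 1 one → 0
Block 2 (000): 0 ones → 0
Block 3 (000): 0 ones → 0
Block 4 (111): 3 ones → 1
Block 5 (000): 0 ones → 0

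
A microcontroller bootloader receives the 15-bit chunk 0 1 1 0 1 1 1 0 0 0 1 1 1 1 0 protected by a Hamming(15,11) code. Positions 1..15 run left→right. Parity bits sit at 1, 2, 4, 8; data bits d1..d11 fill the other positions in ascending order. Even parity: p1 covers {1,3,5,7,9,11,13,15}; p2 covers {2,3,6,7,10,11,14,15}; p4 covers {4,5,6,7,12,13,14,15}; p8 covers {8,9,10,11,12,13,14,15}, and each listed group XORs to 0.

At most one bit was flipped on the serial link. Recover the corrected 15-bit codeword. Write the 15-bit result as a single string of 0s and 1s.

s1 (pos 1,3,5,7,9,11,13,15): 0⊕1⊕1⊕1⊕0⊕1⊕1⊕0 = 1
s2 (pos 2,3,6,7,10,11,14,15): 1⊕1⊕1⊕1⊕0⊕1⊕1⊕0 = 0
s4 (pos 4,5,6,7,12,13,14,15): 0⊕1⊕1⊕1⊕1⊕1⊕1⊕0 = 0
s8 (pos 8,9,10,11,12,13,14,15): 0⊕0⊕0⊕1⊕1⊕1⊕1⊕0 = 0
Syndrome s8…s1 = 0001 → error at position 1.
Flip position 1: 011011100011110 → 111011100011110

111011100011110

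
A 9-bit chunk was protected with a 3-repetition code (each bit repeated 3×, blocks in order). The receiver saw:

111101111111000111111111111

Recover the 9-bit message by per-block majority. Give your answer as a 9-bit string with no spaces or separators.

Block 1 (111): 3 ones → 1
Block 2 (101): 2 ones → 1
Block 3 (111): 3 ones → 1
Block 4 (111): 3 ones → 1
Block 5 (000): 0 ones → 0
Block 6 (111): 3 ones → 1
Block 7 (111): 3 ones → 1
Block 8 (111): 3 ones → 1
Block 9 (111): 3 ones → 1

111101111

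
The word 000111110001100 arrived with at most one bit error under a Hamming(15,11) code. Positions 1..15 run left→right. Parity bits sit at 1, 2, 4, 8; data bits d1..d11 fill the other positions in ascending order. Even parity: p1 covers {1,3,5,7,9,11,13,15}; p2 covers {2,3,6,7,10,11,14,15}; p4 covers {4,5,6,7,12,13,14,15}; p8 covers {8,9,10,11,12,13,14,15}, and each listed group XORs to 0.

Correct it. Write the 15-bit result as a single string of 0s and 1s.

s1 (pos 1,3,5,7,9,11,13,15): 0⊕0⊕1⊕1⊕0⊕0⊕1⊕0 = 1
s2 (pos 2,3,6,7,10,11,14,15): 0⊕0⊕1⊕1⊕0⊕0⊕0⊕0 = 0
s4 (pos 4,5,6,7,12,13,14,15): 1⊕1⊕1⊕1⊕1⊕1⊕0⊕0 = 0
s8 (pos 8,9,10,11,12,13,14,15): 1⊕0⊕0⊕0⊕1⊕1⊕0⊕0 = 1
Syndrome s8…s1 = 1001 → error at position 9.
Flip position 9: 000111110001100 → 000111111001100

000111111001100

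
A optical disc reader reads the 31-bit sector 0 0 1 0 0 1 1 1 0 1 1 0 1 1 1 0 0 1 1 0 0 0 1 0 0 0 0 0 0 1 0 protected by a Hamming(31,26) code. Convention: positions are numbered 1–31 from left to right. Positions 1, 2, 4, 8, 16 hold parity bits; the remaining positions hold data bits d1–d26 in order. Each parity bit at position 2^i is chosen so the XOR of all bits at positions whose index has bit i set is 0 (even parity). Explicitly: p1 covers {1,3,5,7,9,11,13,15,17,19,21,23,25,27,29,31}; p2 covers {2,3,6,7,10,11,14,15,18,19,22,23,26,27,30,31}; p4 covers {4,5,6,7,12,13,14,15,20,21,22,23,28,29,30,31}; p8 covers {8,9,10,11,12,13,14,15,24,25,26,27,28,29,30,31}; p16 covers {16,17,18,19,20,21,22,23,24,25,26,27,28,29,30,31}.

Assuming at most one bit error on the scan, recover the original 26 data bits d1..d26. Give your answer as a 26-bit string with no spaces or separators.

s1 (pos 1,3,5,7,9,11,13,15,17,19,21,23,25,27,29,31): 0⊕1⊕0⊕1⊕0⊕1⊕1⊕1⊕0⊕1⊕0⊕1⊕0⊕0⊕0⊕0 = 1
s2 (pos 2,3,6,7,10,11,14,15,18,19,22,23,26,27,30,31): 0⊕1⊕1⊕1⊕1⊕1⊕1⊕1⊕1⊕1⊕0⊕1⊕0⊕0⊕1⊕0 = 1
s4 (pos 4,5,6,7,12,13,14,15,20,21,22,23,28,29,30,31): 0⊕0⊕1⊕1⊕0⊕1⊕1⊕1⊕0⊕0⊕0⊕1⊕0⊕0⊕1⊕0 = 1
s8 (pos 8,9,10,11,12,13,14,15,24,25,26,27,28,29,30,31): 1⊕0⊕1⊕1⊕0⊕1⊕1⊕1⊕0⊕0⊕0⊕0⊕0⊕0⊕1⊕0 = 1
s16 (pos 16,17,18,19,20,21,22,23,24,25,26,27,28,29,30,31): 0⊕0⊕1⊕1⊕0⊕0⊕0⊕1⊕0⊕0⊕0⊕0⊕0⊕0⊕1⊕0 = 0
Syndrome s16…s1 = 01111 → error at position 15.
Flip position 15: 0010011101101110011000100000010 → 0010011101101100011000100000010
Read data bits from positions 3,5,6,7,9,10,11,12,13,14,15,17,18,19,20,21,22,23,24,25,26,27,28,29,30,31: 10110110110011000100000010

10110110110011000100000010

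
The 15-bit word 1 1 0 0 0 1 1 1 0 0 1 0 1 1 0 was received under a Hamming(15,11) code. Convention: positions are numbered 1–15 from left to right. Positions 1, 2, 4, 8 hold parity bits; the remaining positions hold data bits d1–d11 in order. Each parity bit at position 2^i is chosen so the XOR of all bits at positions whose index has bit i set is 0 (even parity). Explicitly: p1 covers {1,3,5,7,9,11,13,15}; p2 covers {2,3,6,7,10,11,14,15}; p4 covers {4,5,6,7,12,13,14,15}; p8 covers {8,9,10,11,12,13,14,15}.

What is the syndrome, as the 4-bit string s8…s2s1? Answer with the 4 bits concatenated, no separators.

s1 (pos 1,3,5,7,9,11,13,15): 1⊕0⊕0⊕1⊕0⊕1⊕1⊕0 = 0
s2 (pos 2,3,6,7,10,11,14,15): 1⊕0⊕1⊕1⊕0⊕1⊕1⊕0 = 1
s4 (pos 4,5,6,7,12,13,14,15): 0⊕0⊕1⊕1⊕0⊕1⊕1⊕0 = 0
s8 (pos 8,9,10,11,12,13,14,15): 1⊕0⊕0⊕1⊕0⊕1⊕1⊕0 = 0
Syndrome s8…s1 = 0010 → error at position 2.

0010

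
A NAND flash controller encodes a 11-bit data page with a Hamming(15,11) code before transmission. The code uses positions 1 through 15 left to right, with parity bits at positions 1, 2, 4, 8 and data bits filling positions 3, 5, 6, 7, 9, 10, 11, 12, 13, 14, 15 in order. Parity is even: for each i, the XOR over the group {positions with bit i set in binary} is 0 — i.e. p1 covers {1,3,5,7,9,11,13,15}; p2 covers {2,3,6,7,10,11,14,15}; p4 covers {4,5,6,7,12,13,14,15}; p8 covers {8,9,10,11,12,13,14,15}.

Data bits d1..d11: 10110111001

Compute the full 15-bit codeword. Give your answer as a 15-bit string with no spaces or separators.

Place data at non-parity positions: p1 p2 1 p4 0 1 1 p8 0 1 1 1 0 0 1
p1 (pos 1,3,5,7,9,11,13,15): XOR of data positions = 1⊕0⊕1⊕0⊕1⊕0⊕1 = 0
p2 (pos 2,3,6,7,10,11,14,15): XOR of data positions = 1⊕1⊕1⊕1⊕1⊕0⊕1 = 0
p4 (pos 4,5,6,7,12,13,14,15): XOR of data positions = 0⊕1⊕1⊕1⊕0⊕0⊕1 = 0
p8 (pos 8,9,10,11,12,13,14,15): XOR of data positions = 0⊕1⊕1⊕1⊕0⊕0⊕1 = 0
Codeword: 001001100111001

001001100111001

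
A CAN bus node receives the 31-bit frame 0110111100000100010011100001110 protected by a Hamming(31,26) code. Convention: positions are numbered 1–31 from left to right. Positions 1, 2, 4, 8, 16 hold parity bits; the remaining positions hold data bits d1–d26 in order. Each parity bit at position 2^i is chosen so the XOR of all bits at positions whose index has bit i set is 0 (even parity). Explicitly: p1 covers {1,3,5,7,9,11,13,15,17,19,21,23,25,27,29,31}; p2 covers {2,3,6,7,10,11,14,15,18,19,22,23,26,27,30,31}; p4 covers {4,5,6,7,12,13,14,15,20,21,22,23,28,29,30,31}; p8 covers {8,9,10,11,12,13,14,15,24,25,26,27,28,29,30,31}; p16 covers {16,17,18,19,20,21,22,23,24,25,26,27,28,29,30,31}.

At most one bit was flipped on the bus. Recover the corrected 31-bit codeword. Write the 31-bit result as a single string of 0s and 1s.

0110111100000100010011100101110

s1 (pos 1,3,5,7,9,11,13,15,17,19,21,23,25,27,29,31): 0⊕1⊕1⊕1⊕0⊕0⊕0⊕0⊕0⊕0⊕1⊕1⊕0⊕0⊕1⊕0 = 0
s2 (pos 2,3,6,7,10,11,14,15,18,19,22,23,26,27,30,31): 1⊕1⊕1⊕1⊕0⊕0⊕1⊕0⊕1⊕0⊕1⊕1⊕0⊕0⊕1⊕0 = 1
s4 (pos 4,5,6,7,12,13,14,15,20,21,22,23,28,29,30,31): 0⊕1⊕1⊕1⊕0⊕0⊕1⊕0⊕0⊕1⊕1⊕1⊕1⊕1⊕1⊕0 = 0
s8 (pos 8,9,10,11,12,13,14,15,24,25,26,27,28,29,30,31): 1⊕0⊕0⊕0⊕0⊕0⊕1⊕0⊕0⊕0⊕0⊕0⊕1⊕1⊕1⊕0 = 1
s16 (pos 16,17,18,19,20,21,22,23,24,25,26,27,28,29,30,31): 0⊕0⊕1⊕0⊕0⊕1⊕1⊕1⊕0⊕0⊕0⊕0⊕1⊕1⊕1⊕0 = 1
Syndrome s16…s1 = 11010 → error at position 26.
Flip position 26: 0110111100000100010011100001110 → 0110111100000100010011100101110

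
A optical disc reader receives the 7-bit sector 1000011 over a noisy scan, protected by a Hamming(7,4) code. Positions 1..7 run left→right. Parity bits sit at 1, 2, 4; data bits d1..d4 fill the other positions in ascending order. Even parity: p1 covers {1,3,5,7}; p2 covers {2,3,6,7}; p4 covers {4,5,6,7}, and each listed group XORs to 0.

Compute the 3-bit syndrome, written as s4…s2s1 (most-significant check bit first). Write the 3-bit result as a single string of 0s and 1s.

s1 (pos 1,3,5,7): 1⊕0⊕0⊕1 = 0
s2 (pos 2,3,6,7): 0⊕0⊕1⊕1 = 0
s4 (pos 4,5,6,7): 0⊕0⊕1⊕1 = 0
Syndrome s4…s1 = 000 → no error.

000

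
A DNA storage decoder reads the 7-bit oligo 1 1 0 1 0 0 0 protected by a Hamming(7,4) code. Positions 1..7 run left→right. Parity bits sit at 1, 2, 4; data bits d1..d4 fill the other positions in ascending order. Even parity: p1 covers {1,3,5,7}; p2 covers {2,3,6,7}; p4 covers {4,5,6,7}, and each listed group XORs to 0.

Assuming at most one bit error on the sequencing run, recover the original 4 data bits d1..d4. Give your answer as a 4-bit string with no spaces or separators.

0001

s1 (pos 1,3,5,7): 1⊕0⊕0⊕0 = 1
s2 (pos 2,3,6,7): 1⊕0⊕0⊕0 = 1
s4 (pos 4,5,6,7): 1⊕0⊕0⊕0 = 1
Syndrome s4…s1 = 111 → error at position 7.
Flip position 7: 1101000 → 1101001
Read data bits from positions 3,5,6,7: 0001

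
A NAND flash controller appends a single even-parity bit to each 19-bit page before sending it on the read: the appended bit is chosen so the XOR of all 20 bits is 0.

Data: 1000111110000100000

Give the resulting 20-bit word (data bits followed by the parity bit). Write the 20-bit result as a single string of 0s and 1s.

XOR of the 19 data bits: 1⊕0⊕0⊕0⊕1⊕1⊕1⊕1⊕1⊕0⊕0⊕0⊕0⊕1⊕0⊕0⊕0⊕0⊕0 = 1
Parity bit = 1 (so all 20 bits XOR to 0).

10001111100001000001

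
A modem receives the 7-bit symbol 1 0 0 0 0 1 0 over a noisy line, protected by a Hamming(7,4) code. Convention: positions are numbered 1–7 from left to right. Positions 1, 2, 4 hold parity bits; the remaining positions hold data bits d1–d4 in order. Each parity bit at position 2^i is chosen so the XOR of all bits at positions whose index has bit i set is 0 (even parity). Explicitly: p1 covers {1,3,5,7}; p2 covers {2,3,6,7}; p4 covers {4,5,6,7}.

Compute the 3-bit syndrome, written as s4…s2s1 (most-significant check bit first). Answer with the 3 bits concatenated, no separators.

111

s1 (pos 1,3,5,7): 1⊕0⊕0⊕0 = 1
s2 (pos 2,3,6,7): 0⊕0⊕1⊕0 = 1
s4 (pos 4,5,6,7): 0⊕0⊕1⊕0 = 1
Syndrome s4…s1 = 111 → error at position 7.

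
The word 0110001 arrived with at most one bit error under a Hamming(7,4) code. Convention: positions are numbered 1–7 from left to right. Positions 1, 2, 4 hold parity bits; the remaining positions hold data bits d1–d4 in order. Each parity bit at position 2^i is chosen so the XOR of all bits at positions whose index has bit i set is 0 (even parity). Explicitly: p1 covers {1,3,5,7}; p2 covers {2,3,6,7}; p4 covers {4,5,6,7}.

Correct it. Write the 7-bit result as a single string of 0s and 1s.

0110011

s1 (pos 1,3,5,7): 0⊕1⊕0⊕1 = 0
s2 (pos 2,3,6,7): 1⊕1⊕0⊕1 = 1
s4 (pos 4,5,6,7): 0⊕0⊕0⊕1 = 1
Syndrome s4…s1 = 110 → error at position 6.
Flip position 6: 0110001 → 0110011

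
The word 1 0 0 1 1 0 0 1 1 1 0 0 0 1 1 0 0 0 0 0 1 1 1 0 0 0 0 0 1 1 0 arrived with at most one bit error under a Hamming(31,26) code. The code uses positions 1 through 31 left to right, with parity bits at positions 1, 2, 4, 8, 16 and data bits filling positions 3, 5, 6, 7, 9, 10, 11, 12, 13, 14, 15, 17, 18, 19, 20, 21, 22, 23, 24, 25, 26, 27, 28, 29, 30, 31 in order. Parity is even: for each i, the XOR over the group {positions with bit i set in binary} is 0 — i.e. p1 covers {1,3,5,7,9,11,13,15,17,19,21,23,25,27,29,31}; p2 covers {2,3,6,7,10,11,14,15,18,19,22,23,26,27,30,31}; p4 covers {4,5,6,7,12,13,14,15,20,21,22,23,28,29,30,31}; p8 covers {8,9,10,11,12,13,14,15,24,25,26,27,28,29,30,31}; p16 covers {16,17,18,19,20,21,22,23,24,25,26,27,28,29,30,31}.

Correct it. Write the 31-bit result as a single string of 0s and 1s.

1001100111000110000011100000010

s1 (pos 1,3,5,7,9,11,13,15,17,19,21,23,25,27,29,31): 1⊕0⊕1⊕0⊕1⊕0⊕0⊕1⊕0⊕0⊕1⊕1⊕0⊕0⊕1⊕0 = 1
s2 (pos 2,3,6,7,10,11,14,15,18,19,22,23,26,27,30,31): 0⊕0⊕0⊕0⊕1⊕0⊕1⊕1⊕0⊕0⊕1⊕1⊕0⊕0⊕1⊕0 = 0
s4 (pos 4,5,6,7,12,13,14,15,20,21,22,23,28,29,30,31): 1⊕1⊕0⊕0⊕0⊕0⊕1⊕1⊕0⊕1⊕1⊕1⊕0⊕1⊕1⊕0 = 1
s8 (pos 8,9,10,11,12,13,14,15,24,25,26,27,28,29,30,31): 1⊕1⊕1⊕0⊕0⊕0⊕1⊕1⊕0⊕0⊕0⊕0⊕0⊕1⊕1⊕0 = 1
s16 (pos 16,17,18,19,20,21,22,23,24,25,26,27,28,29,30,31): 0⊕0⊕0⊕0⊕0⊕1⊕1⊕1⊕0⊕0⊕0⊕0⊕0⊕1⊕1⊕0 = 1
Syndrome s16…s1 = 11101 → error at position 29.
Flip position 29: 1001100111000110000011100000110 → 1001100111000110000011100000010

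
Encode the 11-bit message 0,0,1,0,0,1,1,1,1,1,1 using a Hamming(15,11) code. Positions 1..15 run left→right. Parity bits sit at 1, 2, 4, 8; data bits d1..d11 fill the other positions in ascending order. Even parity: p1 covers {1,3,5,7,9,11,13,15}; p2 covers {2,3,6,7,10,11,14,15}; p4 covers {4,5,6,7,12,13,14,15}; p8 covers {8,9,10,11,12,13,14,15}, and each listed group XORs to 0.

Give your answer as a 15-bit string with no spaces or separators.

Place data at non-parity positions: p1 p2 0 p4 0 1 0 p8 0 1 1 1 1 1 1
p1 (pos 1,3,5,7,9,11,13,15): XOR of data positions = 0⊕0⊕0⊕0⊕1⊕1⊕1 = 1
p2 (pos 2,3,6,7,10,11,14,15): XOR of data positions = 0⊕1⊕0⊕1⊕1⊕1⊕1 = 1
p4 (pos 4,5,6,7,12,13,14,15): XOR of data positions = 0⊕1⊕0⊕1⊕1⊕1⊕1 = 1
p8 (pos 8,9,10,11,12,13,14,15): XOR of data positions = 0⊕1⊕1⊕1⊕1⊕1⊕1 = 0
Codeword: 110101000111111

110101000111111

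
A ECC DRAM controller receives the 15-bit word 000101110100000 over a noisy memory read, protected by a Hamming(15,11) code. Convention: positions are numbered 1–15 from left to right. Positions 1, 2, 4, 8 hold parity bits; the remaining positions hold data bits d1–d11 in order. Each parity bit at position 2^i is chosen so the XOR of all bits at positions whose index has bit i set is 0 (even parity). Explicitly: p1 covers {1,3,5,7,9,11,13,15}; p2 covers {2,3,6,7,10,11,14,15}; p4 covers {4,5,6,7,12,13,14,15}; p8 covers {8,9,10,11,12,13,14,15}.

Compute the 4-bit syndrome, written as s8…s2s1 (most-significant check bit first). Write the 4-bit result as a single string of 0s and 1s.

0111

s1 (pos 1,3,5,7,9,11,13,15): 0⊕0⊕0⊕1⊕0⊕0⊕0⊕0 = 1
s2 (pos 2,3,6,7,10,11,14,15): 0⊕0⊕1⊕1⊕1⊕0⊕0⊕0 = 1
s4 (pos 4,5,6,7,12,13,14,15): 1⊕0⊕1⊕1⊕0⊕0⊕0⊕0 = 1
s8 (pos 8,9,10,11,12,13,14,15): 1⊕0⊕1⊕0⊕0⊕0⊕0⊕0 = 0
Syndrome s8…s1 = 0111 → error at position 7.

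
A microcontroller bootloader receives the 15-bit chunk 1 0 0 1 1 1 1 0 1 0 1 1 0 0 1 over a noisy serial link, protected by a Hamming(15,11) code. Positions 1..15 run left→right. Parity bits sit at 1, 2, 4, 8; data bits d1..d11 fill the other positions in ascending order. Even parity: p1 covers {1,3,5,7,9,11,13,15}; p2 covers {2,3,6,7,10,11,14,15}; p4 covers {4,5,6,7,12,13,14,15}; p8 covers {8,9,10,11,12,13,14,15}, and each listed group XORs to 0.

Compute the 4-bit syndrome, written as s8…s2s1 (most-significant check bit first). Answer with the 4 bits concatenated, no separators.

0000

s1 (pos 1,3,5,7,9,11,13,15): 1⊕0⊕1⊕1⊕1⊕1⊕0⊕1 = 0
s2 (pos 2,3,6,7,10,11,14,15): 0⊕0⊕1⊕1⊕0⊕1⊕0⊕1 = 0
s4 (pos 4,5,6,7,12,13,14,15): 1⊕1⊕1⊕1⊕1⊕0⊕0⊕1 = 0
s8 (pos 8,9,10,11,12,13,14,15): 0⊕1⊕0⊕1⊕1⊕0⊕0⊕1 = 0
Syndrome s8…s1 = 0000 → no error.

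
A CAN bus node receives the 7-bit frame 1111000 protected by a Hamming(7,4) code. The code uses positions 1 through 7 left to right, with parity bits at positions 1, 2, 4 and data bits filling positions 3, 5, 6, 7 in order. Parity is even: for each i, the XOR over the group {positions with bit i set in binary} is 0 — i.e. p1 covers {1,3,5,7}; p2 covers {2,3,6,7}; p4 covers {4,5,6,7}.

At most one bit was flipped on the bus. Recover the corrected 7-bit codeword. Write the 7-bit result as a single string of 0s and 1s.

s1 (pos 1,3,5,7): 1⊕1⊕0⊕0 = 0
s2 (pos 2,3,6,7): 1⊕1⊕0⊕0 = 0
s4 (pos 4,5,6,7): 1⊕0⊕0⊕0 = 1
Syndrome s4…s1 = 100 → error at position 4.
Flip position 4: 1111000 → 1110000

1110000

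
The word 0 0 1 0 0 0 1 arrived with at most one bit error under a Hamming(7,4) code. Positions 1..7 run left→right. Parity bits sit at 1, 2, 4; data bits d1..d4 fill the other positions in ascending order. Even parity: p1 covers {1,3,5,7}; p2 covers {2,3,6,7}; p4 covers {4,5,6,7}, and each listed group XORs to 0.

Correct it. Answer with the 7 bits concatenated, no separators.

0011001

s1 (pos 1,3,5,7): 0⊕1⊕0⊕1 = 0
s2 (pos 2,3,6,7): 0⊕1⊕0⊕1 = 0
s4 (pos 4,5,6,7): 0⊕0⊕0⊕1 = 1
Syndrome s4…s1 = 100 → error at position 4.
Flip position 4: 0010001 → 0011001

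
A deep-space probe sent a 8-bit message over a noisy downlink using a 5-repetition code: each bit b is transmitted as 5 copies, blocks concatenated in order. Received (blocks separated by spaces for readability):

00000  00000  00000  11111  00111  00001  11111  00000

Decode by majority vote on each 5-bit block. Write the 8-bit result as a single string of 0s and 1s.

00011010

Block 1 (00000): 0 ones → 0
Block 2 (00000): 0 ones → 0
Block 3 (00000): 0 ones → 0
Block 4 (11111): 5 ones → 1
Block 5 (00111): 3 ones → 1
Block 6 (00001): 1 one → 0
Block 7 (11111): 5 ones → 1
Block 8 (00000): 0 ones → 0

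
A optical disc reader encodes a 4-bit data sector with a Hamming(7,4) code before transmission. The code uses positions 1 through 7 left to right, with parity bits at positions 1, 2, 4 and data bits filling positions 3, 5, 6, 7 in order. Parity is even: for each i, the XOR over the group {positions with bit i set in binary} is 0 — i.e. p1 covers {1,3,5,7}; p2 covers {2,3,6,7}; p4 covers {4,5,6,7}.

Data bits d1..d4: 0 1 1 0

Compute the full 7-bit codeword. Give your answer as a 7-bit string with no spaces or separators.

Place data at non-parity positions: p1 p2 0 p4 1 1 0
p1 (pos 1,3,5,7): XOR of data positions = 0⊕1⊕0 = 1
p2 (pos 2,3,6,7): XOR of data positions = 0⊕1⊕0 = 1
p4 (pos 4,5,6,7): XOR of data positions = 1⊕1⊕0 = 0
Codeword: 1100110

1100110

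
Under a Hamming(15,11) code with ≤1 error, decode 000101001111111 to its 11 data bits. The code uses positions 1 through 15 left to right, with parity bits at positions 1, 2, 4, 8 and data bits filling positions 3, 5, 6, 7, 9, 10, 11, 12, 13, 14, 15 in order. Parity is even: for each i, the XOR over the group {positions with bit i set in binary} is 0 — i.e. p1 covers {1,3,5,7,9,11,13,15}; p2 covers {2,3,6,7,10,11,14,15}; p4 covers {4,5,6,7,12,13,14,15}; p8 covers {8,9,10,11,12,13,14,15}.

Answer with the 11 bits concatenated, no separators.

s1 (pos 1,3,5,7,9,11,13,15): 0⊕0⊕0⊕0⊕1⊕1⊕1⊕1 = 0
s2 (pos 2,3,6,7,10,11,14,15): 0⊕0⊕1⊕0⊕1⊕1⊕1⊕1 = 1
s4 (pos 4,5,6,7,12,13,14,15): 1⊕0⊕1⊕0⊕1⊕1⊕1⊕1 = 0
s8 (pos 8,9,10,11,12,13,14,15): 0⊕1⊕1⊕1⊕1⊕1⊕1⊕1 = 1
Syndrome s8…s1 = 1010 → error at position 10.
Flip position 10: 000101001111111 → 000101001011111
Read data bits from positions 3,5,6,7,9,10,11,12,13,14,15: 00101011111

00101011111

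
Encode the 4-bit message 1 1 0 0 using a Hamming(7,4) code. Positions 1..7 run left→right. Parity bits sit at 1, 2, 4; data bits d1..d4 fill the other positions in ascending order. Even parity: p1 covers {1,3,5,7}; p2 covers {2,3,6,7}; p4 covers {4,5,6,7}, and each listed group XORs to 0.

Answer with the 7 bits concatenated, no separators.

Place data at non-parity positions: p1 p2 1 p4 1 0 0
p1 (pos 1,3,5,7): XOR of data positions = 1⊕1⊕0 = 0
p2 (pos 2,3,6,7): XOR of data positions = 1⊕0⊕0 = 1
p4 (pos 4,5,6,7): XOR of data positions = 1⊕0⊕0 = 1
Codeword: 0111100

0111100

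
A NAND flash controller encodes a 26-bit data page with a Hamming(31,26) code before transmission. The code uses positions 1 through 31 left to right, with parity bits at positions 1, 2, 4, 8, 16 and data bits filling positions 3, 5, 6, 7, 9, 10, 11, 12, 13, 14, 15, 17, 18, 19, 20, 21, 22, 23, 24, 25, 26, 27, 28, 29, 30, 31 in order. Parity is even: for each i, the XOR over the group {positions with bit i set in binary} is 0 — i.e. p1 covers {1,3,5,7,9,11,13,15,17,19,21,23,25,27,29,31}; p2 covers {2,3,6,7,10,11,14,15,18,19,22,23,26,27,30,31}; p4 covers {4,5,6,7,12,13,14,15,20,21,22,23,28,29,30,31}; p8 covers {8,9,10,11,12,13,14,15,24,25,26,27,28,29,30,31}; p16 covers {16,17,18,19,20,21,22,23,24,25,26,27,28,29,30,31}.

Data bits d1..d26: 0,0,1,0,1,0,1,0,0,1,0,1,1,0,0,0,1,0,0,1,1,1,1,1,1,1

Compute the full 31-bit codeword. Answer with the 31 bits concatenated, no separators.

Place data at non-parity positions: p1 p2 0 p4 0 1 0 p8 1 0 1 0 0 1 0 p16 1 1 0 0 0 1 0 0 1 1 1 1 1 1 1
p1 (pos 1,3,5,7,9,11,13,15,17,19,21,23,25,27,29,31): XOR of data positions = 0⊕0⊕0⊕1⊕1⊕0⊕0⊕1⊕0⊕0⊕0⊕1⊕1⊕1⊕1 = 1
p2 (pos 2,3,6,7,10,11,14,15,18,19,22,23,26,27,30,31): XOR of data positions = 0⊕1⊕0⊕0⊕1⊕1⊕0⊕1⊕0⊕1⊕0⊕1⊕1⊕1⊕1 = 1
p4 (pos 4,5,6,7,12,13,14,15,20,21,22,23,28,29,30,31): XOR of data positions = 0⊕1⊕0⊕0⊕0⊕1⊕0⊕0⊕0⊕1⊕0⊕1⊕1⊕1⊕1 = 1
p8 (pos 8,9,10,11,12,13,14,15,24,25,26,27,28,29,30,31): XOR of data positions = 1⊕0⊕1⊕0⊕0⊕1⊕0⊕0⊕1⊕1⊕1⊕1⊕1⊕1⊕1 = 0
p16 (pos 16,17,18,19,20,21,22,23,24,25,26,27,28,29,30,31): XOR of data positions = 1⊕1⊕0⊕0⊕0⊕1⊕0⊕0⊕1⊕1⊕1⊕1⊕1⊕1⊕1 = 0
Codeword: 1101010010100100110001001111111

1101010010100100110001001111111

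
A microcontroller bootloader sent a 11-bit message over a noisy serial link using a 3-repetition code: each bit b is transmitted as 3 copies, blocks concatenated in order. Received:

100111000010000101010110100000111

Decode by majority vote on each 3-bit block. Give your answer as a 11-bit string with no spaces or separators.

Block 1 (100): 1 one → 0
Block 2 (111): 3 ones → 1
Block 3 (000): 0 ones → 0
Block 4 (010): 1 one → 0
Block 5 (000): 0 ones → 0
Block 6 (101): 2 ones → 1
Block 7 (010): 1 one → 0
Block 8 (110): 2 ones → 1
Block 9 (100): 1 one → 0
Block 10 (000): 0 ones → 0
Block 11 (111): 3 ones → 1

01000101001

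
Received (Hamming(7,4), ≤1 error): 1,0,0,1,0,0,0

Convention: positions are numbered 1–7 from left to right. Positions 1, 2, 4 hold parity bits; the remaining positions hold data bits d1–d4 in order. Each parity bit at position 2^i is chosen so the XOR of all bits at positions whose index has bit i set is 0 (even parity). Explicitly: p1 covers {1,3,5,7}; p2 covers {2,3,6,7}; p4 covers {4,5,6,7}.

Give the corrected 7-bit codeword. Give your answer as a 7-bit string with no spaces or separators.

1001100

s1 (pos 1,3,5,7): 1⊕0⊕0⊕0 = 1
s2 (pos 2,3,6,7): 0⊕0⊕0⊕0 = 0
s4 (pos 4,5,6,7): 1⊕0⊕0⊕0 = 1
Syndrome s4…s1 = 101 → error at position 5.
Flip position 5: 1001000 → 1001100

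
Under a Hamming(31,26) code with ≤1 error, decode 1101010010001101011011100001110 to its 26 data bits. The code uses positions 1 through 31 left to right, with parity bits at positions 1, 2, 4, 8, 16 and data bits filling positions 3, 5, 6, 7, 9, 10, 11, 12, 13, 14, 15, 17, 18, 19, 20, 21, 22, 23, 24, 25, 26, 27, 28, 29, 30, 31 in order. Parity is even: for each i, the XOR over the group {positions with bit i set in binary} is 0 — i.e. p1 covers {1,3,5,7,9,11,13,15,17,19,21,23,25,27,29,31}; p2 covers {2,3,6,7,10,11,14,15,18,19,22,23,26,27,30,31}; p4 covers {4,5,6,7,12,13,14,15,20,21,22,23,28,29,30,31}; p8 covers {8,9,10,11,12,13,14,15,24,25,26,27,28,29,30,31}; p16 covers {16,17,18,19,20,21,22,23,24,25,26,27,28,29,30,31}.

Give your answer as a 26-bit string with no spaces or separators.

00101000110111011100001110

s1 (pos 1,3,5,7,9,11,13,15,17,19,21,23,25,27,29,31): 1⊕0⊕0⊕0⊕1⊕0⊕1⊕0⊕0⊕1⊕1⊕1⊕0⊕0⊕1⊕0 = 1
s2 (pos 2,3,6,7,10,11,14,15,18,19,22,23,26,27,30,31): 1⊕0⊕1⊕0⊕0⊕0⊕1⊕0⊕1⊕1⊕1⊕1⊕0⊕0⊕1⊕0 = 0
s4 (pos 4,5,6,7,12,13,14,15,20,21,22,23,28,29,30,31): 1⊕0⊕1⊕0⊕0⊕1⊕1⊕0⊕0⊕1⊕1⊕1⊕1⊕1⊕1⊕0 = 0
s8 (pos 8,9,10,11,12,13,14,15,24,25,26,27,28,29,30,31): 0⊕1⊕0⊕0⊕0⊕1⊕1⊕0⊕0⊕0⊕0⊕0⊕1⊕1⊕1⊕0 = 0
s16 (pos 16,17,18,19,20,21,22,23,24,25,26,27,28,29,30,31): 1⊕0⊕1⊕1⊕0⊕1⊕1⊕1⊕0⊕0⊕0⊕0⊕1⊕1⊕1⊕0 = 1
Syndrome s16…s1 = 10001 → error at position 17.
Flip position 17: 1101010010001101011011100001110 → 1101010010001101111011100001110
Read data bits from positions 3,5,6,7,9,10,11,12,13,14,15,17,18,19,20,21,22,23,24,25,26,27,28,29,30,31: 00101000110111011100001110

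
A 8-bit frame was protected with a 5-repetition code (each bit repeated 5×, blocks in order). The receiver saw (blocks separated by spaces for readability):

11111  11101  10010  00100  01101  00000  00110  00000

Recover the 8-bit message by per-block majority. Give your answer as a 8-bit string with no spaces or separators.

Block 1 (11111): 5 ones → 1
Block 2 (11101): 4 ones → 1
Block 3 (10010): 2 ones → 0
Block 4 (00100): 1 one → 0
Block 5 (01101): 3 ones → 1
Block 6 (00000): 0 ones → 0
Block 7 (00110): 2 ones → 0
Block 8 (00000): 0 ones → 0

11001000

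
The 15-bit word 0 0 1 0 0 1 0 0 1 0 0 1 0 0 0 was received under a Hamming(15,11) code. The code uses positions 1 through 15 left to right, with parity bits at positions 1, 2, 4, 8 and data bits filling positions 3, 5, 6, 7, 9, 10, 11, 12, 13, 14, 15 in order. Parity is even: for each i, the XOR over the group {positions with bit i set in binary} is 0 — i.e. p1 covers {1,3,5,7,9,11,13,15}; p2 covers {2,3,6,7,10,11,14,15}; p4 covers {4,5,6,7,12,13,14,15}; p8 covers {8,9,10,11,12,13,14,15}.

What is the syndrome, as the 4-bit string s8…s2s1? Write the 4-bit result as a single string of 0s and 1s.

0000

s1 (pos 1,3,5,7,9,11,13,15): 0⊕1⊕0⊕0⊕1⊕0⊕0⊕0 = 0
s2 (pos 2,3,6,7,10,11,14,15): 0⊕1⊕1⊕0⊕0⊕0⊕0⊕0 = 0
s4 (pos 4,5,6,7,12,13,14,15): 0⊕0⊕1⊕0⊕1⊕0⊕0⊕0 = 0
s8 (pos 8,9,10,11,12,13,14,15): 0⊕1⊕0⊕0⊕1⊕0⊕0⊕0 = 0
Syndrome s8…s1 = 0000 → no error.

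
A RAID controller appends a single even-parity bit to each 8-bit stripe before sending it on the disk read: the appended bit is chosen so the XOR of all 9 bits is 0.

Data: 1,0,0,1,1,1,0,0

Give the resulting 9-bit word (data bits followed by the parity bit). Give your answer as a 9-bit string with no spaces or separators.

100111000

XOR of the 8 data bits: 1⊕0⊕0⊕1⊕1⊕1⊕0⊕0 = 0
Parity bit = 0 (so all 9 bits XOR to 0).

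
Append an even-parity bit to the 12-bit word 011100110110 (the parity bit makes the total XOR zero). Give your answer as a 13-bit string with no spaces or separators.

0111001101101

XOR of the 12 data bits: 0⊕1⊕1⊕1⊕0⊕0⊕1⊕1⊕0⊕1⊕1⊕0 = 1
Parity bit = 1 (so all 13 bits XOR to 0).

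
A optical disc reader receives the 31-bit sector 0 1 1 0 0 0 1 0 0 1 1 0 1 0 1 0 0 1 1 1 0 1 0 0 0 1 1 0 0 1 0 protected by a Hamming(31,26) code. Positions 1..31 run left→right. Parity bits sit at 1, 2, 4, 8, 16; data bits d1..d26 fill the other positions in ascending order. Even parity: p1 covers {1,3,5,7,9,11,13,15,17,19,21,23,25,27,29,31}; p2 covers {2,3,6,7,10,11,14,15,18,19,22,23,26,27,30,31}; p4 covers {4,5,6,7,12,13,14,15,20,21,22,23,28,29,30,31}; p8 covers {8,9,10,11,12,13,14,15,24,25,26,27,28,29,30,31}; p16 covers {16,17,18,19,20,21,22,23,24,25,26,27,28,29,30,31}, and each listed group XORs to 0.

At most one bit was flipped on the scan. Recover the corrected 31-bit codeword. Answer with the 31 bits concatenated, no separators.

0110001001101010011101001110010

s1 (pos 1,3,5,7,9,11,13,15,17,19,21,23,25,27,29,31): 0⊕1⊕0⊕1⊕0⊕1⊕1⊕1⊕0⊕1⊕0⊕0⊕0⊕1⊕0⊕0 = 1
s2 (pos 2,3,6,7,10,11,14,15,18,19,22,23,26,27,30,31): 1⊕1⊕0⊕1⊕1⊕1⊕0⊕1⊕1⊕1⊕1⊕0⊕1⊕1⊕1⊕0 = 0
s4 (pos 4,5,6,7,12,13,14,15,20,21,22,23,28,29,30,31): 0⊕0⊕0⊕1⊕0⊕1⊕0⊕1⊕1⊕0⊕1⊕0⊕0⊕0⊕1⊕0 = 0
s8 (pos 8,9,10,11,12,13,14,15,24,25,26,27,28,29,30,31): 0⊕0⊕1⊕1⊕0⊕1⊕0⊕1⊕0⊕0⊕1⊕1⊕0⊕0⊕1⊕0 = 1
s16 (pos 16,17,18,19,20,21,22,23,24,25,26,27,28,29,30,31): 0⊕0⊕1⊕1⊕1⊕0⊕1⊕0⊕0⊕0⊕1⊕1⊕0⊕0⊕1⊕0 = 1
Syndrome s16…s1 = 11001 → error at position 25.
Flip position 25: 0110001001101010011101000110010 → 0110001001101010011101001110010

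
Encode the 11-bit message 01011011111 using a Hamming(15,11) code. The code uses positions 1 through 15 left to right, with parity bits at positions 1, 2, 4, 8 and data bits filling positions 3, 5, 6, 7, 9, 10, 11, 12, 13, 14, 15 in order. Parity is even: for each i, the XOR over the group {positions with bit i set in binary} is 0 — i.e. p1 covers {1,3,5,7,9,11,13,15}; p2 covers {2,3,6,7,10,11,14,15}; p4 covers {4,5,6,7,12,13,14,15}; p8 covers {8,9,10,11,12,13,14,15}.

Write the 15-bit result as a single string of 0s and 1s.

000010101011111

Place data at non-parity positions: p1 p2 0 p4 1 0 1 p8 1 0 1 1 1 1 1
p1 (pos 1,3,5,7,9,11,13,15): XOR of data positions = 0⊕1⊕1⊕1⊕1⊕1⊕1 = 0
p2 (pos 2,3,6,7,10,11,14,15): XOR of data positions = 0⊕0⊕1⊕0⊕1⊕1⊕1 = 0
p4 (pos 4,5,6,7,12,13,14,15): XOR of data positions = 1⊕0⊕1⊕1⊕1⊕1⊕1 = 0
p8 (pos 8,9,10,11,12,13,14,15): XOR of data positions = 1⊕0⊕1⊕1⊕1⊕1⊕1 = 0
Codeword: 000010101011111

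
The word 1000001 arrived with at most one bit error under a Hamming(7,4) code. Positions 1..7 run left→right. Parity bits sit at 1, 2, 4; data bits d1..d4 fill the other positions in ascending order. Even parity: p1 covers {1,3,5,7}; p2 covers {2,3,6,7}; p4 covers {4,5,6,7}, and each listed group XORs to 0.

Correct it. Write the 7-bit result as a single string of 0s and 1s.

1000011

s1 (pos 1,3,5,7): 1⊕0⊕0⊕1 = 0
s2 (pos 2,3,6,7): 0⊕0⊕0⊕1 = 1
s4 (pos 4,5,6,7): 0⊕0⊕0⊕1 = 1
Syndrome s4…s1 = 110 → error at position 6.
Flip position 6: 1000001 → 1000011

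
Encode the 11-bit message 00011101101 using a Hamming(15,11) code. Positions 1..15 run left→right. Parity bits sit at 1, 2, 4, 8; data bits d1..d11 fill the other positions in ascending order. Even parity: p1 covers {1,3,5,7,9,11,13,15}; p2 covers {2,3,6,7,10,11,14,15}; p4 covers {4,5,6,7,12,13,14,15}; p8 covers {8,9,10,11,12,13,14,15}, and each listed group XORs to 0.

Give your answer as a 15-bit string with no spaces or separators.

Place data at non-parity positions: p1 p2 0 p4 0 0 1 p8 1 1 0 1 1 0 1
p1 (pos 1,3,5,7,9,11,13,15): XOR of data positions = 0⊕0⊕1⊕1⊕0⊕1⊕1 = 0
p2 (pos 2,3,6,7,10,11,14,15): XOR of data positions = 0⊕0⊕1⊕1⊕0⊕0⊕1 = 1
p4 (pos 4,5,6,7,12,13,14,15): XOR of data positions = 0⊕0⊕1⊕1⊕1⊕0⊕1 = 0
p8 (pos 8,9,10,11,12,13,14,15): XOR of data positions = 1⊕1⊕0⊕1⊕1⊕0⊕1 = 1
Codeword: 010000111101101

010000111101101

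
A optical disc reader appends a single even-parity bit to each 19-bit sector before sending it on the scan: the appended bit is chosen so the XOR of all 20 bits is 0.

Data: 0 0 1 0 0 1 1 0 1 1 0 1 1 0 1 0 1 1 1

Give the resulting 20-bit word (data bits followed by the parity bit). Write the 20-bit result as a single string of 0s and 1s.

XOR of the 19 data bits: 0⊕0⊕1⊕0⊕0⊕1⊕1⊕0⊕1⊕1⊕0⊕1⊕1⊕0⊕1⊕0⊕1⊕1⊕1 = 1
Parity bit = 1 (so all 20 bits XOR to 0).

00100110110110101111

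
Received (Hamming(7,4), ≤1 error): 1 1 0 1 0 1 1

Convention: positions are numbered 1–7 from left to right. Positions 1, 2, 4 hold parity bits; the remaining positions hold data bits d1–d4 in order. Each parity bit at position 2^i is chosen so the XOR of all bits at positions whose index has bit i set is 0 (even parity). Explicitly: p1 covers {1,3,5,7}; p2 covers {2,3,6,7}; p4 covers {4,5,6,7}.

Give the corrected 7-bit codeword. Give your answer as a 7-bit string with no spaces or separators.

s1 (pos 1,3,5,7): 1⊕0⊕0⊕1 = 0
s2 (pos 2,3,6,7): 1⊕0⊕1⊕1 = 1
s4 (pos 4,5,6,7): 1⊕0⊕1⊕1 = 1
Syndrome s4…s1 = 110 → error at position 6.
Flip position 6: 1101011 → 1101001

1101001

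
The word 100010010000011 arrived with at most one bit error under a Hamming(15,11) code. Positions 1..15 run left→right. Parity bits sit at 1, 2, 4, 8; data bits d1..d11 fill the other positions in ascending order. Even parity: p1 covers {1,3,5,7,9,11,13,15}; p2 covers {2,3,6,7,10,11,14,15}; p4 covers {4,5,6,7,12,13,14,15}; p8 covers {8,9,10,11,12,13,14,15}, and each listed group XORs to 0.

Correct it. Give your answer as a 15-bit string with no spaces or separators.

100010010000111

s1 (pos 1,3,5,7,9,11,13,15): 1⊕0⊕1⊕0⊕0⊕0⊕0⊕1 = 1
s2 (pos 2,3,6,7,10,11,14,15): 0⊕0⊕0⊕0⊕0⊕0⊕1⊕1 = 0
s4 (pos 4,5,6,7,12,13,14,15): 0⊕1⊕0⊕0⊕0⊕0⊕1⊕1 = 1
s8 (pos 8,9,10,11,12,13,14,15): 1⊕0⊕0⊕0⊕0⊕0⊕1⊕1 = 1
Syndrome s8…s1 = 1101 → error at position 13.
Flip position 13: 100010010000011 → 100010010000111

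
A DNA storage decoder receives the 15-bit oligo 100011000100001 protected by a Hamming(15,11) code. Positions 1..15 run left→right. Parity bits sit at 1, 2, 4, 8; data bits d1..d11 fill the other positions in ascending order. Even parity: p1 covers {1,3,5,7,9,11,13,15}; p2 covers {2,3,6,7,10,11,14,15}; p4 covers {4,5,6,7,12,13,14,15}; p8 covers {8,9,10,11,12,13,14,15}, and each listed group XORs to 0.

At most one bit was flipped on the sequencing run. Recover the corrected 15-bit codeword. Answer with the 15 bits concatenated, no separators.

s1 (pos 1,3,5,7,9,11,13,15): 1⊕0⊕1⊕0⊕0⊕0⊕0⊕1 = 1
s2 (pos 2,3,6,7,10,11,14,15): 0⊕0⊕1⊕0⊕1⊕0⊕0⊕1 = 1
s4 (pos 4,5,6,7,12,13,14,15): 0⊕1⊕1⊕0⊕0⊕0⊕0⊕1 = 1
s8 (pos 8,9,10,11,12,13,14,15): 0⊕0⊕1⊕0⊕0⊕0⊕0⊕1 = 0
Syndrome s8…s1 = 0111 → error at position 7.
Flip position 7: 100011000100001 → 100011100100001

100011100100001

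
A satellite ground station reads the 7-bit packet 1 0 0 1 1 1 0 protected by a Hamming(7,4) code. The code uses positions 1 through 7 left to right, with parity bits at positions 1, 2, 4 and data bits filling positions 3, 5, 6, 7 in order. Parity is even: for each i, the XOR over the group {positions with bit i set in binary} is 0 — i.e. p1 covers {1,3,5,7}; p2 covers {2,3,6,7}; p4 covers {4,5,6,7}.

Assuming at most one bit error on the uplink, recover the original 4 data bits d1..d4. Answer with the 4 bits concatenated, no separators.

s1 (pos 1,3,5,7): 1⊕0⊕1⊕0 = 0
s2 (pos 2,3,6,7): 0⊕0⊕1⊕0 = 1
s4 (pos 4,5,6,7): 1⊕1⊕1⊕0 = 1
Syndrome s4…s1 = 110 → error at position 6.
Flip position 6: 1001110 → 1001100
Read data bits from positions 3,5,6,7: 0100

0100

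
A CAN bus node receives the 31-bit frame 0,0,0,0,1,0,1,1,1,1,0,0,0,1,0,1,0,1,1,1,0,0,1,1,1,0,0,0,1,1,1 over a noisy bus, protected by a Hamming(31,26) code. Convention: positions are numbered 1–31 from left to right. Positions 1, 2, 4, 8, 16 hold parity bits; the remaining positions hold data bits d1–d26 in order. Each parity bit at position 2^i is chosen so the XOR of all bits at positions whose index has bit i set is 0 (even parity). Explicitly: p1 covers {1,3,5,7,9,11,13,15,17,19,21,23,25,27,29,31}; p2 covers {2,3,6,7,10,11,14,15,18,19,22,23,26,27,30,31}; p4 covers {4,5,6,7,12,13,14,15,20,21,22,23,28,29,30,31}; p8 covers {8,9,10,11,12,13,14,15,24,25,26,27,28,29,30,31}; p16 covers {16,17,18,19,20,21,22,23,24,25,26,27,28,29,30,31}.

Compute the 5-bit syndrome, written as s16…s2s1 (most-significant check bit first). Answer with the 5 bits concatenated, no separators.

01000

s1 (pos 1,3,5,7,9,11,13,15,17,19,21,23,25,27,29,31): 0⊕0⊕1⊕1⊕1⊕0⊕0⊕0⊕0⊕1⊕0⊕1⊕1⊕0⊕1⊕1 = 0
s2 (pos 2,3,6,7,10,11,14,15,18,19,22,23,26,27,30,31): 0⊕0⊕0⊕1⊕1⊕0⊕1⊕0⊕1⊕1⊕0⊕1⊕0⊕0⊕1⊕1 = 0
s4 (pos 4,5,6,7,12,13,14,15,20,21,22,23,28,29,30,31): 0⊕1⊕0⊕1⊕0⊕0⊕1⊕0⊕1⊕0⊕0⊕1⊕0⊕1⊕1⊕1 = 0
s8 (pos 8,9,10,11,12,13,14,15,24,25,26,27,28,29,30,31): 1⊕1⊕1⊕0⊕0⊕0⊕1⊕0⊕1⊕1⊕0⊕0⊕0⊕1⊕1⊕1 = 1
s16 (pos 16,17,18,19,20,21,22,23,24,25,26,27,28,29,30,31): 1⊕0⊕1⊕1⊕1⊕0⊕0⊕1⊕1⊕1⊕0⊕0⊕0⊕1⊕1⊕1 = 0
Syndrome s16…s1 = 01000 → error at position 8.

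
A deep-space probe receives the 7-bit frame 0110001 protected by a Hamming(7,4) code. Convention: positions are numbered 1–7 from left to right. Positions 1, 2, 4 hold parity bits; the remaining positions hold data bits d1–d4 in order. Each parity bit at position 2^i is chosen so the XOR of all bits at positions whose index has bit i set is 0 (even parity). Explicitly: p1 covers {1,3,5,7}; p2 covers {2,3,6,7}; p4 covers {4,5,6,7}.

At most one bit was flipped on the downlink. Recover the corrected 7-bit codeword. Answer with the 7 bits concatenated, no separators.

0110011

s1 (pos 1,3,5,7): 0⊕1⊕0⊕1 = 0
s2 (pos 2,3,6,7): 1⊕1⊕0⊕1 = 1
s4 (pos 4,5,6,7): 0⊕0⊕0⊕1 = 1
Syndrome s4…s1 = 110 → error at position 6.
Flip position 6: 0110001 → 0110011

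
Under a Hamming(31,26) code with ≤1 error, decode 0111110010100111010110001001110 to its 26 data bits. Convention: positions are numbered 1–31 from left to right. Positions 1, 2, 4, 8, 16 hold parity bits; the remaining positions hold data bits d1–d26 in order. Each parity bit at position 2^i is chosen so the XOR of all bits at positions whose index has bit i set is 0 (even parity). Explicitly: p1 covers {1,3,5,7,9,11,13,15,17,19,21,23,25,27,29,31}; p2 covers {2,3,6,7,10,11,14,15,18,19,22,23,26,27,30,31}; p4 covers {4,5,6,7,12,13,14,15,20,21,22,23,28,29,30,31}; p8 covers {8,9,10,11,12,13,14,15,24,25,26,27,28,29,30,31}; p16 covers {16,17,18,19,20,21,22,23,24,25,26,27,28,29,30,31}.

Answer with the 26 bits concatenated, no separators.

s1 (pos 1,3,5,7,9,11,13,15,17,19,21,23,25,27,29,31): 0⊕1⊕1⊕0⊕1⊕1⊕0⊕1⊕0⊕0⊕1⊕0⊕1⊕0⊕1⊕0 = 0
s2 (pos 2,3,6,7,10,11,14,15,18,19,22,23,26,27,30,31): 1⊕1⊕1⊕0⊕0⊕1⊕1⊕1⊕1⊕0⊕0⊕0⊕0⊕0⊕1⊕0 = 0
s4 (pos 4,5,6,7,12,13,14,15,20,21,22,23,28,29,30,31): 1⊕1⊕1⊕0⊕0⊕0⊕1⊕1⊕1⊕1⊕0⊕0⊕1⊕1⊕1⊕0 = 0
s8 (pos 8,9,10,11,12,13,14,15,24,25,26,27,28,29,30,31): 0⊕1⊕0⊕1⊕0⊕0⊕1⊕1⊕0⊕1⊕0⊕0⊕1⊕1⊕1⊕0 = 0
s16 (pos 16,17,18,19,20,21,22,23,24,25,26,27,28,29,30,31): 1⊕0⊕1⊕0⊕1⊕1⊕0⊕0⊕0⊕1⊕0⊕0⊕1⊕1⊕1⊕0 = 0
Syndrome s16…s1 = 00000 → no error.
Read data bits from positions 3,5,6,7,9,10,11,12,13,14,15,17,18,19,20,21,22,23,24,25,26,27,28,29,30,31: 11101010011010110001001110

11101010011010110001001110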